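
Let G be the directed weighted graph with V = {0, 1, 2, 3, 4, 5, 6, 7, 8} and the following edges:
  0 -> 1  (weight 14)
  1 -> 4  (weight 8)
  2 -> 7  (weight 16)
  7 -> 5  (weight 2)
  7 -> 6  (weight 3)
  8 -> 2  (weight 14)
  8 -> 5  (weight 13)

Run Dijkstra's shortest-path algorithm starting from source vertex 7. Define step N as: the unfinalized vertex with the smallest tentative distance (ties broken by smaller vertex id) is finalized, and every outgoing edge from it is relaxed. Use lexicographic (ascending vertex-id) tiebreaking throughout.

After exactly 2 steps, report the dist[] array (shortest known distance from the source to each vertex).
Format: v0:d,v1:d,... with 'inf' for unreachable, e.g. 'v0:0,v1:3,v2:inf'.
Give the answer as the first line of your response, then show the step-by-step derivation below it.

v0:inf,v1:inf,v2:inf,v3:inf,v4:inf,v5:2,v6:3,v7:0,v8:inf

step 1: dist = v0:inf,v1:inf,v2:inf,v3:inf,v4:inf,v5:2,v6:3,v7:0,v8:inf
step 2: dist = v0:inf,v1:inf,v2:inf,v3:inf,v4:inf,v5:2,v6:3,v7:0,v8:inf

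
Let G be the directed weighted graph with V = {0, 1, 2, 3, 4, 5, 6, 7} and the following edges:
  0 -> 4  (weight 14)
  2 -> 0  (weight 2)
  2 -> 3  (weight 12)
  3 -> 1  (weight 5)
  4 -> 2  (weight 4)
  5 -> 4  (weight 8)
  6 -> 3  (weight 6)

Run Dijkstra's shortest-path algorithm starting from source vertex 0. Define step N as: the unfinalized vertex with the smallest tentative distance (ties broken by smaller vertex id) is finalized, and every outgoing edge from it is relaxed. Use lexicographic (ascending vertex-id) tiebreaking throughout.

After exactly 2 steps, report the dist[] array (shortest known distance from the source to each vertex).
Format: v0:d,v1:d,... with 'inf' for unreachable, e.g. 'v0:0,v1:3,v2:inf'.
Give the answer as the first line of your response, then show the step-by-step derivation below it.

v0:0,v1:inf,v2:18,v3:inf,v4:14,v5:inf,v6:inf,v7:inf

step 1: dist = v0:0,v1:inf,v2:inf,v3:inf,v4:14,v5:inf,v6:inf,v7:inf
step 2: dist = v0:0,v1:inf,v2:18,v3:inf,v4:14,v5:inf,v6:inf,v7:inf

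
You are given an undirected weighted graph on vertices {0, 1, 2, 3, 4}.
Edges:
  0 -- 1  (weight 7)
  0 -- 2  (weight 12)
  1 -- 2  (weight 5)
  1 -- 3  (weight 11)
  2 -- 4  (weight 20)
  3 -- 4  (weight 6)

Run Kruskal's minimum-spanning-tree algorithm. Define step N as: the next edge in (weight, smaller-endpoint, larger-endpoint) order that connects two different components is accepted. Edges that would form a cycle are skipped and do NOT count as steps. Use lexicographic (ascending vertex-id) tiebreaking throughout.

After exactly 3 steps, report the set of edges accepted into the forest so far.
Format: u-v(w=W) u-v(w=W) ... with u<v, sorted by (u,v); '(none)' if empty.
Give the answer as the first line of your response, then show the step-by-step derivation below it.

0-1(w=7) 1-2(w=5) 3-4(w=6)

step 1: add edge 1-2 (w=5); MST = {1-2(w=5)}
step 2: add edge 3-4 (w=6); MST = {1-2(w=5) 3-4(w=6)}
step 3: add edge 0-1 (w=7); MST = {0-1(w=7) 1-2(w=5) 3-4(w=6)}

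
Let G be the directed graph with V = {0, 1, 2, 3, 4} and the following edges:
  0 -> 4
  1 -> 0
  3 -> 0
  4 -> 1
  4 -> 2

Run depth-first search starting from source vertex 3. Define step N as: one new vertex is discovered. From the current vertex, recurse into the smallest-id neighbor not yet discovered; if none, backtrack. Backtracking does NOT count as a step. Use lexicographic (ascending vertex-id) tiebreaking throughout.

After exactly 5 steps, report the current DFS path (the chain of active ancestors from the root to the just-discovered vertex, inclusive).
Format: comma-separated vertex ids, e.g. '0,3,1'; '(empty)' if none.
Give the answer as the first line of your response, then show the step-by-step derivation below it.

3,0,4,2

step 1: discover 3; path=3; order=3
step 2: discover 0; path=3>0; order=3,0
step 3: discover 4; path=3>0>4; order=3,0,4
step 4: discover 1; path=3>0>4>1; order=3,0,4,1
step 5: discover 2; path=3>0>4>2; order=3,0,4,1,2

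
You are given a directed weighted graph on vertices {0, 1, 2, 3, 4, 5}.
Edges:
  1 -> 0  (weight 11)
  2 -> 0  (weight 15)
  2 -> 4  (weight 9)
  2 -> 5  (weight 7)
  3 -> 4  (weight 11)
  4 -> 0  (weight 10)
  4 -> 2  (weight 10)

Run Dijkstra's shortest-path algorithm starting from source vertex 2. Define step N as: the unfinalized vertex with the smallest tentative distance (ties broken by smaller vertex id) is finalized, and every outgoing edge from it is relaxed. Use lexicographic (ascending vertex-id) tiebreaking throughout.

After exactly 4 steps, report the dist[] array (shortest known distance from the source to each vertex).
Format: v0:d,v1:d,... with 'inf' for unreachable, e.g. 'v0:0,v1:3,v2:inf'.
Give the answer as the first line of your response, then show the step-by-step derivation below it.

v0:15,v1:inf,v2:0,v3:inf,v4:9,v5:7

step 1: dist = v0:15,v1:inf,v2:0,v3:inf,v4:9,v5:7
step 2: dist = v0:15,v1:inf,v2:0,v3:inf,v4:9,v5:7
step 3: dist = v0:15,v1:inf,v2:0,v3:inf,v4:9,v5:7
step 4: dist = v0:15,v1:inf,v2:0,v3:inf,v4:9,v5:7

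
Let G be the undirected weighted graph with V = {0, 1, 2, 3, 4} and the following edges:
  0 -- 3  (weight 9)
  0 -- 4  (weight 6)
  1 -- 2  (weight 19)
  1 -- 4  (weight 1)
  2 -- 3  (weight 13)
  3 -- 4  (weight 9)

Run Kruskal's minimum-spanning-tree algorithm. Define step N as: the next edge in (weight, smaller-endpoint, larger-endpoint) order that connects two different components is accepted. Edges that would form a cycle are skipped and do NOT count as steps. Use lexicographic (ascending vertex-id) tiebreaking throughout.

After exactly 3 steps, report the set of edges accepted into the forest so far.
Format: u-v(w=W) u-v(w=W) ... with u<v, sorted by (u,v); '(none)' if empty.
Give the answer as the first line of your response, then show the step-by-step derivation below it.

0-3(w=9) 0-4(w=6) 1-4(w=1)

step 1: add edge 1-4 (w=1); MST = {1-4(w=1)}
step 2: add edge 0-4 (w=6); MST = {0-4(w=6) 1-4(w=1)}
step 3: add edge 0-3 (w=9); MST = {0-3(w=9) 0-4(w=6) 1-4(w=1)}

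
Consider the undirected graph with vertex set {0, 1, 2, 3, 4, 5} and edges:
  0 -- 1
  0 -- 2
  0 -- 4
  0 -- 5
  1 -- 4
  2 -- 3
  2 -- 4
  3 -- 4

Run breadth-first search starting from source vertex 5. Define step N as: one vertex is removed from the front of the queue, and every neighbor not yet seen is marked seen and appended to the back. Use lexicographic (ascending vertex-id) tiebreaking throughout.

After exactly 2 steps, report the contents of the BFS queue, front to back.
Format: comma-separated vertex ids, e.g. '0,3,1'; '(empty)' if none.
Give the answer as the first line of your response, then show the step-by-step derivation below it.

1,2,4

step 1: dequeue 5; queue=[0]; order=5
step 2: dequeue 0; queue=[1,2,4]; order=5,0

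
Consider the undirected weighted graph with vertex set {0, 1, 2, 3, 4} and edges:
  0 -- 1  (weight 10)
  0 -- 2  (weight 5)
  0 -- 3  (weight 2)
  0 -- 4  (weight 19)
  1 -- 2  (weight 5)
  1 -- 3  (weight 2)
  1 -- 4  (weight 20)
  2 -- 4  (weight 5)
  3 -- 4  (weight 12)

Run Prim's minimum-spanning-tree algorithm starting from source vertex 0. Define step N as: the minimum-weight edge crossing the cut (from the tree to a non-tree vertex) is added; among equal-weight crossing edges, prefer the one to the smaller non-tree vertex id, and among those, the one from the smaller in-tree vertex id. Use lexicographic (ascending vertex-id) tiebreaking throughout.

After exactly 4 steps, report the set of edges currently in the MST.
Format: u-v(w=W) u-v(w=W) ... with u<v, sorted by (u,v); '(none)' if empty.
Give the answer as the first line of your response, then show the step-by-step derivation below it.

0-2(w=5) 0-3(w=2) 1-3(w=2) 2-4(w=5)

step 1: add edge 0-3 (w=2); MST = {0-3(w=2)}
step 2: add edge 1-3 (w=2); MST = {0-3(w=2) 1-3(w=2)}
step 3: add edge 0-2 (w=5); MST = {0-2(w=5) 0-3(w=2) 1-3(w=2)}
step 4: add edge 2-4 (w=5); MST = {0-2(w=5) 0-3(w=2) 1-3(w=2) 2-4(w=5)}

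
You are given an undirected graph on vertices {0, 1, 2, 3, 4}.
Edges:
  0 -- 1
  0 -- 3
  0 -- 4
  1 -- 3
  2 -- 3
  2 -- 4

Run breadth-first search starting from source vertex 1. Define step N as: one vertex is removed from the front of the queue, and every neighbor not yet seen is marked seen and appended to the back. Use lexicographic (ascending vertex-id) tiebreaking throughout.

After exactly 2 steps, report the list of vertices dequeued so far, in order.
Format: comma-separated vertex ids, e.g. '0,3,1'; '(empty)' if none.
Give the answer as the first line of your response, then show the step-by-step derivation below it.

1,0

step 1: dequeue 1; queue=[0,3]; order=1
step 2: dequeue 0; queue=[3,4]; order=1,0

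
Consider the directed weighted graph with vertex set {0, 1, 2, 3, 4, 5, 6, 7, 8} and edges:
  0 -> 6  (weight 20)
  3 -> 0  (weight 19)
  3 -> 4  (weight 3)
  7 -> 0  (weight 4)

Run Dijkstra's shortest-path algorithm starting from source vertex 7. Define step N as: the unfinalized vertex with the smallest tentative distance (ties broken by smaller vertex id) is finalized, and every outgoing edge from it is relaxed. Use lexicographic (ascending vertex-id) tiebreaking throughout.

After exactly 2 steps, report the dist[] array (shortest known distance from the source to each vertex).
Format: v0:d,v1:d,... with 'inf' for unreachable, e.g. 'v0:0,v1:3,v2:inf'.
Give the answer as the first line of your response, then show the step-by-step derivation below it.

v0:4,v1:inf,v2:inf,v3:inf,v4:inf,v5:inf,v6:24,v7:0,v8:inf

step 1: dist = v0:4,v1:inf,v2:inf,v3:inf,v4:inf,v5:inf,v6:inf,v7:0,v8:inf
step 2: dist = v0:4,v1:inf,v2:inf,v3:inf,v4:inf,v5:inf,v6:24,v7:0,v8:inf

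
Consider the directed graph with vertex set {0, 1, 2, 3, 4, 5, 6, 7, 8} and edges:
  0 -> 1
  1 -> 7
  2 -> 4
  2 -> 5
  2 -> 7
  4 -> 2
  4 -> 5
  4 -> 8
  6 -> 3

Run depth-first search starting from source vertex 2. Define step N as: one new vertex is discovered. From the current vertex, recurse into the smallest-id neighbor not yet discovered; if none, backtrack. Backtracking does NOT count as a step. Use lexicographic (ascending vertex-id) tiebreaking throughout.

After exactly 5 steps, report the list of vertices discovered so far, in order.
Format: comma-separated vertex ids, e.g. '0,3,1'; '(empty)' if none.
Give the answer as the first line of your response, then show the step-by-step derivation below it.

2,4,5,8,7

step 1: discover 2; path=2; order=2
step 2: discover 4; path=2>4; order=2,4
step 3: discover 5; path=2>4>5; order=2,4,5
step 4: discover 8; path=2>4>8; order=2,4,5,8
step 5: discover 7; path=2>7; order=2,4,5,8,7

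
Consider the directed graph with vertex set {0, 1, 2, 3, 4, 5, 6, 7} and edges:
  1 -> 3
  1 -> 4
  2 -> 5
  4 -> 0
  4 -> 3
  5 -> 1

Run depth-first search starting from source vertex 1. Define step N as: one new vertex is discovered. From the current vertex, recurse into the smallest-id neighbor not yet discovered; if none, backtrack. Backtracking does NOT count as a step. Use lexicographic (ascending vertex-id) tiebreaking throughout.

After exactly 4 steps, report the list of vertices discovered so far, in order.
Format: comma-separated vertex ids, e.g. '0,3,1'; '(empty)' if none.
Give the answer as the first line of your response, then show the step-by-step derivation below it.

1,3,4,0

step 1: discover 1; path=1; order=1
step 2: discover 3; path=1>3; order=1,3
step 3: discover 4; path=1>4; order=1,3,4
step 4: discover 0; path=1>4>0; order=1,3,4,0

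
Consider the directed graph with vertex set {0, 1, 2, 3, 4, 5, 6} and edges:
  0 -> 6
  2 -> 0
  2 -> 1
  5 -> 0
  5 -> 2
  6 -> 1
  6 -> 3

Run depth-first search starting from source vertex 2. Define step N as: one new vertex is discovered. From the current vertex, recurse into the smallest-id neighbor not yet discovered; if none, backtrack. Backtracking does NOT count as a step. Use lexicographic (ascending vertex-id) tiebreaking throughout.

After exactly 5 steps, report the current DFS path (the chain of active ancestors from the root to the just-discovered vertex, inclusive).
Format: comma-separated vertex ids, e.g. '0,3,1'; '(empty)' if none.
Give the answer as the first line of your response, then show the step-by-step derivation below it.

2,0,6,3

step 1: discover 2; path=2; order=2
step 2: discover 0; path=2>0; order=2,0
step 3: discover 6; path=2>0>6; order=2,0,6
step 4: discover 1; path=2>0>6>1; order=2,0,6,1
step 5: discover 3; path=2>0>6>3; order=2,0,6,1,3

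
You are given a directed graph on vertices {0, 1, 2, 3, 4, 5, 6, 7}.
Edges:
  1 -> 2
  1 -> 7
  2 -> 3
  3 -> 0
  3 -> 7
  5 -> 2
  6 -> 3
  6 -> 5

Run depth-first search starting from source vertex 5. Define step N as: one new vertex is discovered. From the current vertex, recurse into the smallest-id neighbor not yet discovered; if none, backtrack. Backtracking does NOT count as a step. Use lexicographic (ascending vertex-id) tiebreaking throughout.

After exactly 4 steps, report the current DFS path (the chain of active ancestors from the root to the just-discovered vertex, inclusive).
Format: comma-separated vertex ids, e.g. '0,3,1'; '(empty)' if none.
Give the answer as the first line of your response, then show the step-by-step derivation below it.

5,2,3,0

step 1: discover 5; path=5; order=5
step 2: discover 2; path=5>2; order=5,2
step 3: discover 3; path=5>2>3; order=5,2,3
step 4: discover 0; path=5>2>3>0; order=5,2,3,0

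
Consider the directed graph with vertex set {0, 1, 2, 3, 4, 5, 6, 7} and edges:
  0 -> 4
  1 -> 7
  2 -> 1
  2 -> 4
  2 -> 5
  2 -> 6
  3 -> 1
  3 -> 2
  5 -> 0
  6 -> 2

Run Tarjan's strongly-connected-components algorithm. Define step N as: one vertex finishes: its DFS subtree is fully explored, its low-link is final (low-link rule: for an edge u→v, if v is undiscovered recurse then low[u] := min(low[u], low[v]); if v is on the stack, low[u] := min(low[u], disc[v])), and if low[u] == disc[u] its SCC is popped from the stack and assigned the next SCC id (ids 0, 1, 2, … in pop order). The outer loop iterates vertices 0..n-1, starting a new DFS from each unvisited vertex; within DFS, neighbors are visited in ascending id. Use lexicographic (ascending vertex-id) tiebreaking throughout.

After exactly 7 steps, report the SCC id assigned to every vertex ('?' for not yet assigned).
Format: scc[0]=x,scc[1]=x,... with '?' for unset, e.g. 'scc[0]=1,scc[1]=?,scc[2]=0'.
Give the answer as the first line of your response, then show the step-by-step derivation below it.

scc[0]=1,scc[1]=3,scc[2]=5,scc[3]=?,scc[4]=0,scc[5]=4,scc[6]=5,scc[7]=2

step 1: low=(low[0]=0,low[1]=?,low[2]=?,low[3]=?,low[4]=1,low[5]=?,low[6]=?,low[7]=?); scc=(scc[0]=?,scc[1]=?,scc[2]=?,scc[3]=?,scc[4]=0,scc[5]=?,scc[6]=?,scc[7]=?)
step 2: low=(low[0]=0,low[1]=?,low[2]=?,low[3]=?,low[4]=1,low[5]=?,low[6]=?,low[7]=?); scc=(scc[0]=1,scc[1]=?,scc[2]=?,scc[3]=?,scc[4]=0,scc[5]=?,scc[6]=?,scc[7]=?)
step 3: low=(low[0]=0,low[1]=2,low[2]=?,low[3]=?,low[4]=1,low[5]=?,low[6]=?,low[7]=3); scc=(scc[0]=1,scc[1]=?,scc[2]=?,scc[3]=?,scc[4]=0,scc[5]=?,scc[6]=?,scc[7]=2)
step 4: low=(low[0]=0,low[1]=2,low[2]=?,low[3]=?,low[4]=1,low[5]=?,low[6]=?,low[7]=3); scc=(scc[0]=1,scc[1]=3,scc[2]=?,scc[3]=?,scc[4]=0,scc[5]=?,scc[6]=?,scc[7]=2)
step 5: low=(low[0]=0,low[1]=2,low[2]=4,low[3]=?,low[4]=1,low[5]=5,low[6]=?,low[7]=3); scc=(scc[0]=1,scc[1]=3,scc[2]=?,scc[3]=?,scc[4]=0,scc[5]=4,scc[6]=?,scc[7]=2)
step 6: low=(low[0]=0,low[1]=2,low[2]=4,low[3]=?,low[4]=1,low[5]=5,low[6]=4,low[7]=3); scc=(scc[0]=1,scc[1]=3,scc[2]=?,scc[3]=?,scc[4]=0,scc[5]=4,scc[6]=?,scc[7]=2)
step 7: low=(low[0]=0,low[1]=2,low[2]=4,low[3]=?,low[4]=1,low[5]=5,low[6]=4,low[7]=3); scc=(scc[0]=1,scc[1]=3,scc[2]=5,scc[3]=?,scc[4]=0,scc[5]=4,scc[6]=5,scc[7]=2)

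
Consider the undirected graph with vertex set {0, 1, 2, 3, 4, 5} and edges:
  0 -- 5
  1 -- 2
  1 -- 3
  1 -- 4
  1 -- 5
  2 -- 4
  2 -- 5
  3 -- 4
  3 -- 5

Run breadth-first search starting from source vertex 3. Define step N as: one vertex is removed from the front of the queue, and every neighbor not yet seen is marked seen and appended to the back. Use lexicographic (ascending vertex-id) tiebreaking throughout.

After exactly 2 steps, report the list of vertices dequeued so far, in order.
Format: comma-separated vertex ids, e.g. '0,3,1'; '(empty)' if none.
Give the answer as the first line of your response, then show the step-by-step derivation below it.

3,1

step 1: dequeue 3; queue=[1,4,5]; order=3
step 2: dequeue 1; queue=[4,5,2]; order=3,1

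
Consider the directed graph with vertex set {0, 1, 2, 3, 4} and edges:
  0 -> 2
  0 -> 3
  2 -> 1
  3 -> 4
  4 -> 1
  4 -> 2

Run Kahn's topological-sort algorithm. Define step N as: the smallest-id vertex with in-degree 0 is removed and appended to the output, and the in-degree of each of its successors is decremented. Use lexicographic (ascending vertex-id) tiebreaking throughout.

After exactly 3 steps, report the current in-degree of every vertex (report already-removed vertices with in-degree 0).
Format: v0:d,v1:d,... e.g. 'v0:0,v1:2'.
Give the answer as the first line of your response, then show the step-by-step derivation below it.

v0:0,v1:1,v2:0,v3:0,v4:0

step 1: output 0; order=[0]; indeg=(0,2,1,0,1)
step 2: output 3; order=[0,3]; indeg=(0,2,1,0,0)
step 3: output 4; order=[0,3,4]; indeg=(0,1,0,0,0)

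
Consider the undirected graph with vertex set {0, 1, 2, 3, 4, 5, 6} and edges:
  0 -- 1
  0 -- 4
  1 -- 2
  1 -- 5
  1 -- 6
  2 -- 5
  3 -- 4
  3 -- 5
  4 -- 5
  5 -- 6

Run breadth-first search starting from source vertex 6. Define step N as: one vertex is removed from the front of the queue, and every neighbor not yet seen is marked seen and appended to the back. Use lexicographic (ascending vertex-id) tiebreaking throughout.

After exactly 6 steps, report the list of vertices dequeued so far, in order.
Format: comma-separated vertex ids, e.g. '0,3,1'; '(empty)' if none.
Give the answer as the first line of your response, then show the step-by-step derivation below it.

6,1,5,0,2,3

step 1: dequeue 6; queue=[1,5]; order=6
step 2: dequeue 1; queue=[5,0,2]; order=6,1
step 3: dequeue 5; queue=[0,2,3,4]; order=6,1,5
step 4: dequeue 0; queue=[2,3,4]; order=6,1,5,0
step 5: dequeue 2; queue=[3,4]; order=6,1,5,0,2
step 6: dequeue 3; queue=[4]; order=6,1,5,0,2,3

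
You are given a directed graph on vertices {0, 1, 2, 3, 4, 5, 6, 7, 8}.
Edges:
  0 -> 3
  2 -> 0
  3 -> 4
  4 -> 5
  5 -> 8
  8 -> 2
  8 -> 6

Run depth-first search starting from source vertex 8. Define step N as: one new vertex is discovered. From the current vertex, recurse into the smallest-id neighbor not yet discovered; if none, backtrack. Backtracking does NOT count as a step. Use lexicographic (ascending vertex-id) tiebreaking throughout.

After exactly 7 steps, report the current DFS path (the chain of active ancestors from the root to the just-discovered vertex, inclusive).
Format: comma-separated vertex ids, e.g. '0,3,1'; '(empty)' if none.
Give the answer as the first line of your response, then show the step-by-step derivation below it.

8,6

step 1: discover 8; path=8; order=8
step 2: discover 2; path=8>2; order=8,2
step 3: discover 0; path=8>2>0; order=8,2,0
step 4: discover 3; path=8>2>0>3; order=8,2,0,3
step 5: discover 4; path=8>2>0>3>4; order=8,2,0,3,4
step 6: discover 5; path=8>2>0>3>4>5; order=8,2,0,3,4,5
step 7: discover 6; path=8>6; order=8,2,0,3,4,5,6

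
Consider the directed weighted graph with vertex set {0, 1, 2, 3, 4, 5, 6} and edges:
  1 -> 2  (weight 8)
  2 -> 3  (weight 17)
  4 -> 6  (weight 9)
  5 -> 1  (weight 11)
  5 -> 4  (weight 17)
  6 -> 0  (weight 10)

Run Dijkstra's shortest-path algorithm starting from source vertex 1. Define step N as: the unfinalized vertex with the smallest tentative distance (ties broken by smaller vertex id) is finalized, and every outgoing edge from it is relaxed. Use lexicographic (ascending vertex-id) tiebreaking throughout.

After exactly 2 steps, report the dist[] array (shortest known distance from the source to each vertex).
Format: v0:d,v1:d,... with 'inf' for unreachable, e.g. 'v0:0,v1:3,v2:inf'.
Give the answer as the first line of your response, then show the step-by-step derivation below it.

v0:inf,v1:0,v2:8,v3:25,v4:inf,v5:inf,v6:inf

step 1: dist = v0:inf,v1:0,v2:8,v3:inf,v4:inf,v5:inf,v6:inf
step 2: dist = v0:inf,v1:0,v2:8,v3:25,v4:inf,v5:inf,v6:inf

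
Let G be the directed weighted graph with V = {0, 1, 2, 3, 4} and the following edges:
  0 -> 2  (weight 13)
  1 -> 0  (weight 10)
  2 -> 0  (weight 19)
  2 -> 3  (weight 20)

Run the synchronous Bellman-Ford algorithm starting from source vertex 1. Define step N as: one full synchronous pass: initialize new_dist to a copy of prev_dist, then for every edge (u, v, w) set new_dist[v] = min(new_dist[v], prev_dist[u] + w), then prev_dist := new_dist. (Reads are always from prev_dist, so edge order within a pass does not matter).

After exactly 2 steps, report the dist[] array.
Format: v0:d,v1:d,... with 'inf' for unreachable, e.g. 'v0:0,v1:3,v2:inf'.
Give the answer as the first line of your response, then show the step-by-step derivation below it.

v0:10,v1:0,v2:23,v3:inf,v4:inf

step 1: dist = v0:10,v1:0,v2:inf,v3:inf,v4:inf
step 2: dist = v0:10,v1:0,v2:23,v3:inf,v4:inf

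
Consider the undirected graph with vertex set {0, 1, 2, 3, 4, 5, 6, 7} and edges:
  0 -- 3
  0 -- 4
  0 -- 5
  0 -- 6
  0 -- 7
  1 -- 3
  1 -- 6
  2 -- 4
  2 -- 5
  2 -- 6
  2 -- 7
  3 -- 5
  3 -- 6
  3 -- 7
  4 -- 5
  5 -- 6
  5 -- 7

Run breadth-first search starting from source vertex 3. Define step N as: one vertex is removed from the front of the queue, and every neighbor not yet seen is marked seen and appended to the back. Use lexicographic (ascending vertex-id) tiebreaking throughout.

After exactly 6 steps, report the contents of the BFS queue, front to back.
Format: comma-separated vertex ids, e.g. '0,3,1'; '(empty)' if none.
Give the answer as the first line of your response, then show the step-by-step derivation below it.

4,2

step 1: dequeue 3; queue=[0,1,5,6,7]; order=3
step 2: dequeue 0; queue=[1,5,6,7,4]; order=3,0
step 3: dequeue 1; queue=[5,6,7,4]; order=3,0,1
step 4: dequeue 5; queue=[6,7,4,2]; order=3,0,1,5
step 5: dequeue 6; queue=[7,4,2]; order=3,0,1,5,6
step 6: dequeue 7; queue=[4,2]; order=3,0,1,5,6,7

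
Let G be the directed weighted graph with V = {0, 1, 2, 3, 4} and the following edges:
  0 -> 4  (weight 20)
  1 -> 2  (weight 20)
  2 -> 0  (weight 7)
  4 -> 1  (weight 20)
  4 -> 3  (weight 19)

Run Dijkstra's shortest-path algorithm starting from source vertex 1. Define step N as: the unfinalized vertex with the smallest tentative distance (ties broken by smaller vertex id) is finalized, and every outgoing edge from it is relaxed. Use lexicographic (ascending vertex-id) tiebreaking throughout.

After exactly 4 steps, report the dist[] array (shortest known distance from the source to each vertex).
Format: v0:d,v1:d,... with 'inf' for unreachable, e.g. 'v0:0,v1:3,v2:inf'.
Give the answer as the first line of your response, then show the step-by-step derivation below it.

v0:27,v1:0,v2:20,v3:66,v4:47

step 1: dist = v0:inf,v1:0,v2:20,v3:inf,v4:inf
step 2: dist = v0:27,v1:0,v2:20,v3:inf,v4:inf
step 3: dist = v0:27,v1:0,v2:20,v3:inf,v4:47
step 4: dist = v0:27,v1:0,v2:20,v3:66,v4:47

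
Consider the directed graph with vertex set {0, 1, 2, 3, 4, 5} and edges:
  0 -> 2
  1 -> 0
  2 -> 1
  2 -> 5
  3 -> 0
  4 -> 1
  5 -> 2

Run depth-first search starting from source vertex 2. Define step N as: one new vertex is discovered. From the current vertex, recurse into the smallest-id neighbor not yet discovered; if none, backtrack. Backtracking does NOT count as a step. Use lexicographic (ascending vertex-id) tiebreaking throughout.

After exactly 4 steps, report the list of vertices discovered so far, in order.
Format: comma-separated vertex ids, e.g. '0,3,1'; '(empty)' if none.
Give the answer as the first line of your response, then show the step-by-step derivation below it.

2,1,0,5

step 1: discover 2; path=2; order=2
step 2: discover 1; path=2>1; order=2,1
step 3: discover 0; path=2>1>0; order=2,1,0
step 4: discover 5; path=2>5; order=2,1,0,5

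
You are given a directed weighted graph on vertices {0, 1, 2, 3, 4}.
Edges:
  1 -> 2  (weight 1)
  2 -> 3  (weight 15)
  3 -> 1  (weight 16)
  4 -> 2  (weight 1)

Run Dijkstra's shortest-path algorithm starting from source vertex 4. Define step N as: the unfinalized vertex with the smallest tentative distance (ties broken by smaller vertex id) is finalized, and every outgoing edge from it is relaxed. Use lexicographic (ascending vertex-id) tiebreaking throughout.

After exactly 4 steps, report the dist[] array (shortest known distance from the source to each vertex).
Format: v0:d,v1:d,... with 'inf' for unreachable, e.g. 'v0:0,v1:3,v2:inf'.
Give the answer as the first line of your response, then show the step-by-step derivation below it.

v0:inf,v1:32,v2:1,v3:16,v4:0

step 1: dist = v0:inf,v1:inf,v2:1,v3:inf,v4:0
step 2: dist = v0:inf,v1:inf,v2:1,v3:16,v4:0
step 3: dist = v0:inf,v1:32,v2:1,v3:16,v4:0
step 4: dist = v0:inf,v1:32,v2:1,v3:16,v4:0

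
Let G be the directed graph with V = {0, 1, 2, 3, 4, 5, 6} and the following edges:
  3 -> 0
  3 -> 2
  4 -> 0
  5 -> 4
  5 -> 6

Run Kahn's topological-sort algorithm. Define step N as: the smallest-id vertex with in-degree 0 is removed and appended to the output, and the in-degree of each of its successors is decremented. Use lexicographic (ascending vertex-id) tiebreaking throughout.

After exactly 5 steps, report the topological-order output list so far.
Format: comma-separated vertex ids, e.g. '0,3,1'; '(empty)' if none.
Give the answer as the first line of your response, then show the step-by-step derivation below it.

1,3,2,5,4

step 1: output 1; order=[1]; indeg=(2,0,1,0,1,0,1)
step 2: output 3; order=[1,3]; indeg=(1,0,0,0,1,0,1)
step 3: output 2; order=[1,3,2]; indeg=(1,0,0,0,1,0,1)
step 4: output 5; order=[1,3,2,5]; indeg=(1,0,0,0,0,0,0)
step 5: output 4; order=[1,3,2,5,4]; indeg=(0,0,0,0,0,0,0)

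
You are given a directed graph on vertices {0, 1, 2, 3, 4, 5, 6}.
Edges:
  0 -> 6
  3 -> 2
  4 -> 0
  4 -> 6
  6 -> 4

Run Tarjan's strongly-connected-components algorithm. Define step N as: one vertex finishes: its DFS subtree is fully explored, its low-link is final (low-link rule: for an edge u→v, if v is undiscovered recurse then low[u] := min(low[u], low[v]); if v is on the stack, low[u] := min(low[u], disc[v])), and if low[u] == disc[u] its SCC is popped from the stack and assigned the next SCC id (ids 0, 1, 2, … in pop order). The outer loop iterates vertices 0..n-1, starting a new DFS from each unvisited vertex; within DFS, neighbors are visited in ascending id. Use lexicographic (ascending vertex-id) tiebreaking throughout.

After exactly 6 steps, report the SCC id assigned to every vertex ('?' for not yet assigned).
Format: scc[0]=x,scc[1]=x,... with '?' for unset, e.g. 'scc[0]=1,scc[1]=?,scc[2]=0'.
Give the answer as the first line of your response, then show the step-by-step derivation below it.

scc[0]=0,scc[1]=1,scc[2]=2,scc[3]=3,scc[4]=0,scc[5]=?,scc[6]=0

step 1: low=(low[0]=0,low[1]=?,low[2]=?,low[3]=?,low[4]=0,low[5]=?,low[6]=1); scc=(scc[0]=?,scc[1]=?,scc[2]=?,scc[3]=?,scc[4]=?,scc[5]=?,scc[6]=?)
step 2: low=(low[0]=0,low[1]=?,low[2]=?,low[3]=?,low[4]=0,low[5]=?,low[6]=0); scc=(scc[0]=?,scc[1]=?,scc[2]=?,scc[3]=?,scc[4]=?,scc[5]=?,scc[6]=?)
step 3: low=(low[0]=0,low[1]=?,low[2]=?,low[3]=?,low[4]=0,low[5]=?,low[6]=0); scc=(scc[0]=0,scc[1]=?,scc[2]=?,scc[3]=?,scc[4]=0,scc[5]=?,scc[6]=0)
step 4: low=(low[0]=0,low[1]=3,low[2]=?,low[3]=?,low[4]=0,low[5]=?,low[6]=0); scc=(scc[0]=0,scc[1]=1,scc[2]=?,scc[3]=?,scc[4]=0,scc[5]=?,scc[6]=0)
step 5: low=(low[0]=0,low[1]=3,low[2]=4,low[3]=?,low[4]=0,low[5]=?,low[6]=0); scc=(scc[0]=0,scc[1]=1,scc[2]=2,scc[3]=?,scc[4]=0,scc[5]=?,scc[6]=0)
step 6: low=(low[0]=0,low[1]=3,low[2]=4,low[3]=5,low[4]=0,low[5]=?,low[6]=0); scc=(scc[0]=0,scc[1]=1,scc[2]=2,scc[3]=3,scc[4]=0,scc[5]=?,scc[6]=0)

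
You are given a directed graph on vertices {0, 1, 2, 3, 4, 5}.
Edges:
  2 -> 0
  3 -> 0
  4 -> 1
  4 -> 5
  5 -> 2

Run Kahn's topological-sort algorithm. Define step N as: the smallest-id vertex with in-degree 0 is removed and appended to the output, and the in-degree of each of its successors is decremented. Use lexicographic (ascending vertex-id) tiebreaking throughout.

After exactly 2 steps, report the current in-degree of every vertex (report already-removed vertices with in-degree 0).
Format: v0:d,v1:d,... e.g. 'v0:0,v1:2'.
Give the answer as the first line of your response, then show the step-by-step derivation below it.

v0:1,v1:0,v2:1,v3:0,v4:0,v5:0

step 1: output 3; order=[3]; indeg=(1,1,1,0,0,1)
step 2: output 4; order=[3,4]; indeg=(1,0,1,0,0,0)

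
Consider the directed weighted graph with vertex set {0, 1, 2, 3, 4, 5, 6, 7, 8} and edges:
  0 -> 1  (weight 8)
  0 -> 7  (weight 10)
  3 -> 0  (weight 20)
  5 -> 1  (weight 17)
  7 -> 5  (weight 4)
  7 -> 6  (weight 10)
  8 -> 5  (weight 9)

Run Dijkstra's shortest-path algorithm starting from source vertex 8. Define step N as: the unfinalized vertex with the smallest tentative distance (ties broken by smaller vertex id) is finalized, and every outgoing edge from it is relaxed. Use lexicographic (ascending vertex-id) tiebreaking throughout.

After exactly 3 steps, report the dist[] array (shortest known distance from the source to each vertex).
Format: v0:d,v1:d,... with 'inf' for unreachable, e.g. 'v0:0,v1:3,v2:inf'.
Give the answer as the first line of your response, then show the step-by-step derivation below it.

v0:inf,v1:26,v2:inf,v3:inf,v4:inf,v5:9,v6:inf,v7:inf,v8:0

step 1: dist = v0:inf,v1:inf,v2:inf,v3:inf,v4:inf,v5:9,v6:inf,v7:inf,v8:0
step 2: dist = v0:inf,v1:26,v2:inf,v3:inf,v4:inf,v5:9,v6:inf,v7:inf,v8:0
step 3: dist = v0:inf,v1:26,v2:inf,v3:inf,v4:inf,v5:9,v6:inf,v7:inf,v8:0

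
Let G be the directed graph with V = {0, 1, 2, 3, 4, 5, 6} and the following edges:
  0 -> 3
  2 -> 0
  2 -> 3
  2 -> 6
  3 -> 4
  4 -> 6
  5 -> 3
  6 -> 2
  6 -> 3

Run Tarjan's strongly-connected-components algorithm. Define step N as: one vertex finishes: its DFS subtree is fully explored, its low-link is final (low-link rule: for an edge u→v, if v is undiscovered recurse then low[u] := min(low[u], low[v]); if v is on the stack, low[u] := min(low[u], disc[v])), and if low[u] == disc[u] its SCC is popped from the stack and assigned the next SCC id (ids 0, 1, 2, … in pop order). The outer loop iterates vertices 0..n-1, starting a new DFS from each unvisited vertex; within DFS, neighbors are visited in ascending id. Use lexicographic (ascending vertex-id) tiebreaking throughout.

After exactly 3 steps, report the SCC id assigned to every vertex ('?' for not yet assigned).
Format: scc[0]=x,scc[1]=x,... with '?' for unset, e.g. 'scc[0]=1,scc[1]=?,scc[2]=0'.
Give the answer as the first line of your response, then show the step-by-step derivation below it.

scc[0]=?,scc[1]=?,scc[2]=?,scc[3]=?,scc[4]=?,scc[5]=?,scc[6]=?

step 1: low=(low[0]=0,low[1]=?,low[2]=0,low[3]=1,low[4]=2,low[5]=?,low[6]=3); scc=(scc[0]=?,scc[1]=?,scc[2]=?,scc[3]=?,scc[4]=?,scc[5]=?,scc[6]=?)
step 2: low=(low[0]=0,low[1]=?,low[2]=0,low[3]=1,low[4]=2,low[5]=?,low[6]=0); scc=(scc[0]=?,scc[1]=?,scc[2]=?,scc[3]=?,scc[4]=?,scc[5]=?,scc[6]=?)
step 3: low=(low[0]=0,low[1]=?,low[2]=0,low[3]=1,low[4]=0,low[5]=?,low[6]=0); scc=(scc[0]=?,scc[1]=?,scc[2]=?,scc[3]=?,scc[4]=?,scc[5]=?,scc[6]=?)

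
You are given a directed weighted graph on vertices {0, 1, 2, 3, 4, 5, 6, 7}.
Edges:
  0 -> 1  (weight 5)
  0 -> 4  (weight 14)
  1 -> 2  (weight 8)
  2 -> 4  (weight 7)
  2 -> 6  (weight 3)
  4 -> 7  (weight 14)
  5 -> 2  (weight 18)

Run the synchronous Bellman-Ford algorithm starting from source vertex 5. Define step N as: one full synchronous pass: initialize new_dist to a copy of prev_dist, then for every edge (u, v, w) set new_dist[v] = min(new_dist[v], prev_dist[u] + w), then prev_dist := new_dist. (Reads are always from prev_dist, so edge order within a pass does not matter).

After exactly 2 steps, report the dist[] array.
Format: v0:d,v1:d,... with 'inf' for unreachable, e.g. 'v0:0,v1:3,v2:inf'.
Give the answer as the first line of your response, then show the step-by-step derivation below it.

v0:inf,v1:inf,v2:18,v3:inf,v4:25,v5:0,v6:21,v7:inf

step 1: dist = v0:inf,v1:inf,v2:18,v3:inf,v4:inf,v5:0,v6:inf,v7:inf
step 2: dist = v0:inf,v1:inf,v2:18,v3:inf,v4:25,v5:0,v6:21,v7:inf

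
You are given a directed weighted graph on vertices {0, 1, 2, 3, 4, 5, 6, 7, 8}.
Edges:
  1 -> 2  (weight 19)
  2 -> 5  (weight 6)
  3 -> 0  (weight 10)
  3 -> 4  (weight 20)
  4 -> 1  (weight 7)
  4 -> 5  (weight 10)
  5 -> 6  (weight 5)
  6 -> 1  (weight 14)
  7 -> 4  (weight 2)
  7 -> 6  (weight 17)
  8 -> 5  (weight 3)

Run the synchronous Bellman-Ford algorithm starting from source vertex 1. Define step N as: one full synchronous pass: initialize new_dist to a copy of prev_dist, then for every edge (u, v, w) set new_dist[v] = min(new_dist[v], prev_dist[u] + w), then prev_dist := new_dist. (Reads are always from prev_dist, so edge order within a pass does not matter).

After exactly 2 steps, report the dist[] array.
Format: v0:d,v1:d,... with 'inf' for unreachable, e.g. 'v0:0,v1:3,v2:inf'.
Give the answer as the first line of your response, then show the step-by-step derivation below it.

v0:inf,v1:0,v2:19,v3:inf,v4:inf,v5:25,v6:inf,v7:inf,v8:inf

step 1: dist = v0:inf,v1:0,v2:19,v3:inf,v4:inf,v5:inf,v6:inf,v7:inf,v8:inf
step 2: dist = v0:inf,v1:0,v2:19,v3:inf,v4:inf,v5:25,v6:inf,v7:inf,v8:inf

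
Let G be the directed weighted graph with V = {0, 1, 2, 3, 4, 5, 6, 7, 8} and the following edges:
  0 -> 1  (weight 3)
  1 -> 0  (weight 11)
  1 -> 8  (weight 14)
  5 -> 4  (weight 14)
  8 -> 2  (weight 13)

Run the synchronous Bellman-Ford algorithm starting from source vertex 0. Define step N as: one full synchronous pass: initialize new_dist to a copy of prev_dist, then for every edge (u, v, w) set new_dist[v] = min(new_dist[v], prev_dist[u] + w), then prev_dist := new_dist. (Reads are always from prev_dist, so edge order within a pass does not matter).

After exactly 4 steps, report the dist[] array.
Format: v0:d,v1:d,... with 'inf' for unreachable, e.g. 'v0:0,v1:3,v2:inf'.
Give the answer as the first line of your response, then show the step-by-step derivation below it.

v0:0,v1:3,v2:30,v3:inf,v4:inf,v5:inf,v6:inf,v7:inf,v8:17

step 1: dist = v0:0,v1:3,v2:inf,v3:inf,v4:inf,v5:inf,v6:inf,v7:inf,v8:inf
step 2: dist = v0:0,v1:3,v2:inf,v3:inf,v4:inf,v5:inf,v6:inf,v7:inf,v8:17
step 3: dist = v0:0,v1:3,v2:30,v3:inf,v4:inf,v5:inf,v6:inf,v7:inf,v8:17
step 4: dist = v0:0,v1:3,v2:30,v3:inf,v4:inf,v5:inf,v6:inf,v7:inf,v8:17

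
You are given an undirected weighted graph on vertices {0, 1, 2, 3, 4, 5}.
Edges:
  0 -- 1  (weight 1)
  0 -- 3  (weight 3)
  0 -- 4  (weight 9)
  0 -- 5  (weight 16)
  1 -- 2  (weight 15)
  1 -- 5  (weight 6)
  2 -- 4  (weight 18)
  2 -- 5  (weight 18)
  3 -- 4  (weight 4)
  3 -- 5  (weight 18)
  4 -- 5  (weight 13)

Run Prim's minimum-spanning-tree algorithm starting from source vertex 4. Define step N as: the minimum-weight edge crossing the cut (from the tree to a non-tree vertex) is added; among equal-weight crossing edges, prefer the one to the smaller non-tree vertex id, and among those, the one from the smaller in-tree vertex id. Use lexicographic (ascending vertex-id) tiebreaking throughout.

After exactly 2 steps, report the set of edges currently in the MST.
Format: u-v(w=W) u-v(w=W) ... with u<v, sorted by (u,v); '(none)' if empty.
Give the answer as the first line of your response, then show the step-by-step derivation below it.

0-3(w=3) 3-4(w=4)

step 1: add edge 3-4 (w=4); MST = {3-4(w=4)}
step 2: add edge 0-3 (w=3); MST = {0-3(w=3) 3-4(w=4)}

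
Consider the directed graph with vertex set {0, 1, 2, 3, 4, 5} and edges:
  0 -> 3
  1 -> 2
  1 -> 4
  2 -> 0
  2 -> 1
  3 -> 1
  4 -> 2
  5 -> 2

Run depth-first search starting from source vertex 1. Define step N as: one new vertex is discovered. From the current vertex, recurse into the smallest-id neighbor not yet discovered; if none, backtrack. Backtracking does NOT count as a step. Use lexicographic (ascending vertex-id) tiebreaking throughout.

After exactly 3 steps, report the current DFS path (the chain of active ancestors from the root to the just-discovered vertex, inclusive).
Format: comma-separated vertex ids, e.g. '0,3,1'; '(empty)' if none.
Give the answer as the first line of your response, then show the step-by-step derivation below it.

1,2,0

step 1: discover 1; path=1; order=1
step 2: discover 2; path=1>2; order=1,2
step 3: discover 0; path=1>2>0; order=1,2,0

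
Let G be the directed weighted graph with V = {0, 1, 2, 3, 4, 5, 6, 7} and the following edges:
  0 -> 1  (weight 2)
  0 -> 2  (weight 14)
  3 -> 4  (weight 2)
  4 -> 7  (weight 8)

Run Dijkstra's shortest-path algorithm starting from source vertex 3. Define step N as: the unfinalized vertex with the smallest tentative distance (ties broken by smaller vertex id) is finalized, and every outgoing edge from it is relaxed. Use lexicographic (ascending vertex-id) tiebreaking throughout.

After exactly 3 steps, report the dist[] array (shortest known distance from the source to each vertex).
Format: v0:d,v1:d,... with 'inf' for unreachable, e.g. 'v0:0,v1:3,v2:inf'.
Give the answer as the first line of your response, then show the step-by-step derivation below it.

v0:inf,v1:inf,v2:inf,v3:0,v4:2,v5:inf,v6:inf,v7:10

step 1: dist = v0:inf,v1:inf,v2:inf,v3:0,v4:2,v5:inf,v6:inf,v7:inf
step 2: dist = v0:inf,v1:inf,v2:inf,v3:0,v4:2,v5:inf,v6:inf,v7:10
step 3: dist = v0:inf,v1:inf,v2:inf,v3:0,v4:2,v5:inf,v6:inf,v7:10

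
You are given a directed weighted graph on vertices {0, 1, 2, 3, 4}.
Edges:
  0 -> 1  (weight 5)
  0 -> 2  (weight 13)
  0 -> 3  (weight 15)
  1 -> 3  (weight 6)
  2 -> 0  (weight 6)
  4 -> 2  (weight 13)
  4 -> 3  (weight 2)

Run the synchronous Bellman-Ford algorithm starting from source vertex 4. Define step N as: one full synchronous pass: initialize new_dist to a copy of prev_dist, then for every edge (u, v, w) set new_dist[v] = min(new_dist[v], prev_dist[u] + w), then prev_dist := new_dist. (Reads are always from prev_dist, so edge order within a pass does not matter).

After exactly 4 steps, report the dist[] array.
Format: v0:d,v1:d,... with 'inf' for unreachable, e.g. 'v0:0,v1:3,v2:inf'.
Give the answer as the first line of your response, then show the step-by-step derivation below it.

v0:19,v1:24,v2:13,v3:2,v4:0

step 1: dist = v0:inf,v1:inf,v2:13,v3:2,v4:0
step 2: dist = v0:19,v1:inf,v2:13,v3:2,v4:0
step 3: dist = v0:19,v1:24,v2:13,v3:2,v4:0
step 4: dist = v0:19,v1:24,v2:13,v3:2,v4:0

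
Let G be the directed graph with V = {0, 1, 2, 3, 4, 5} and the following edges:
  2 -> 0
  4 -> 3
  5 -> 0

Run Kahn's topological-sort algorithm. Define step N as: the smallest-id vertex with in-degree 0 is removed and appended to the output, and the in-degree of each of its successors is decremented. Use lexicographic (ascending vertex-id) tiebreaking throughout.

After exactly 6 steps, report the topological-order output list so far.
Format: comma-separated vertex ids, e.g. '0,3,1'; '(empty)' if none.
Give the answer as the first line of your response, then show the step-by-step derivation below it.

1,2,4,3,5,0

step 1: output 1; order=[1]; indeg=(2,0,0,1,0,0)
step 2: output 2; order=[1,2]; indeg=(1,0,0,1,0,0)
step 3: output 4; order=[1,2,4]; indeg=(1,0,0,0,0,0)
step 4: output 3; order=[1,2,4,3]; indeg=(1,0,0,0,0,0)
step 5: output 5; order=[1,2,4,3,5]; indeg=(0,0,0,0,0,0)
step 6: output 0; order=[1,2,4,3,5,0]; indeg=(0,0,0,0,0,0)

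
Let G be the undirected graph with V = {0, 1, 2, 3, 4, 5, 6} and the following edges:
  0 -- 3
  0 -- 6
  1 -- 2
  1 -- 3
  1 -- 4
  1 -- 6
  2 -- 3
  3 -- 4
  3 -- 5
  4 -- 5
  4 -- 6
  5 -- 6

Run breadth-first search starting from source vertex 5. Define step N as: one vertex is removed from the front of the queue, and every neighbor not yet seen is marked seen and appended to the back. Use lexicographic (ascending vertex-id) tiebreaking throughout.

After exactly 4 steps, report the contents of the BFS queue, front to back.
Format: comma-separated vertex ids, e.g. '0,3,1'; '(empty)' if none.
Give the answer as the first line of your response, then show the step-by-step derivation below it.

0,1,2

step 1: dequeue 5; queue=[3,4,6]; order=5
step 2: dequeue 3; queue=[4,6,0,1,2]; order=5,3
step 3: dequeue 4; queue=[6,0,1,2]; order=5,3,4
step 4: dequeue 6; queue=[0,1,2]; order=5,3,4,6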